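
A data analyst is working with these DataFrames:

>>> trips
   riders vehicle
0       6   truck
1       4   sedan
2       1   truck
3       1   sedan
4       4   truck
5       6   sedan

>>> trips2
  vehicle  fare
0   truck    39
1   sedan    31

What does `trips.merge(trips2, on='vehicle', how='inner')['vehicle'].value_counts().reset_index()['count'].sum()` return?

merge on 'vehicle' (how='inner') → 6 rows:
   riders vehicle  fare
0       6   truck    39
1       4   sedan    31
2       1   truck    39
3       1   sedan    31
4       4   truck    39
5       6   sedan    31
value_counts of vehicle:
vehicle
truck    3
sedan    3
Name: count, dtype: int64
reset_index():
  vehicle  count
0   truck      3
1   sedan      3
sum of column 'count' → 6

6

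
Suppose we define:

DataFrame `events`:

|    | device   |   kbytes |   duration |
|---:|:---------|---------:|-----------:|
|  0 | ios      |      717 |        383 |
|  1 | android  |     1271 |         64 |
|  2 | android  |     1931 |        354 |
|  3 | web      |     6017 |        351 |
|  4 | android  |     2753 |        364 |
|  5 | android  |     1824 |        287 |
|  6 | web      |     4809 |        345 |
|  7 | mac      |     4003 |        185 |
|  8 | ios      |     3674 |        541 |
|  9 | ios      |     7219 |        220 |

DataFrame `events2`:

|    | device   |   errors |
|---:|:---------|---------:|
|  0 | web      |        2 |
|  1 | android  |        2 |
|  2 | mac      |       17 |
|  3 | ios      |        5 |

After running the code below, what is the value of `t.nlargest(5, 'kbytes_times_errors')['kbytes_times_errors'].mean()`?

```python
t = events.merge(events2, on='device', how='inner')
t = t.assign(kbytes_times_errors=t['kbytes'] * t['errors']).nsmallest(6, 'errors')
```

merge on 'device' (how='inner') → 10 rows:
    device  kbytes  duration  errors
0      ios     717       383       5
1  android    1271        64       2
2  android    1931       354       2
3      web    6017       351       2
4  android    2753       364       2
5  android    1824       287       2
6      web    4809       345       2
7      mac    4003       185      17
8      ios    3674       541       5
9      ios    7219       220       5
add column kbytes_times_errors = t['kbytes'] * t['errors']:
    device  kbytes  duration  errors  kbytes_times_errors
0      ios     717       383       5                 3585
1  android    1271        64       2                 2542
2  android    1931       354       2                 3862
3      web    6017       351       2                12034
4  android    2753       364       2                 5506
5  android    1824       287       2                 3648
6      web    4809       345       2                 9618
7      mac    4003       185      17                68051
8      ios    3674       541       5                18370
9      ios    7219       220       5                36095
take 6 rows with smallest errors:
    device  kbytes  duration  errors  kbytes_times_errors
1  android    1271        64       2                 2542
2  android    1931       354       2                 3862
3      web    6017       351       2                12034
4  android    2753       364       2                 5506
5  android    1824       287       2                 3648
6      web    4809       345       2                 9618
take 5 rows with largest kbytes_times_errors:
    device  kbytes  duration  errors  kbytes_times_errors
3      web    6017       351       2                12034
6      web    4809       345       2                 9618
4  android    2753       364       2                 5506
2  android    1931       354       2                 3862
5  android    1824       287       2                 3648
Reading off the mean of column 'kbytes_times_errors', we get 6933.6.

6933.6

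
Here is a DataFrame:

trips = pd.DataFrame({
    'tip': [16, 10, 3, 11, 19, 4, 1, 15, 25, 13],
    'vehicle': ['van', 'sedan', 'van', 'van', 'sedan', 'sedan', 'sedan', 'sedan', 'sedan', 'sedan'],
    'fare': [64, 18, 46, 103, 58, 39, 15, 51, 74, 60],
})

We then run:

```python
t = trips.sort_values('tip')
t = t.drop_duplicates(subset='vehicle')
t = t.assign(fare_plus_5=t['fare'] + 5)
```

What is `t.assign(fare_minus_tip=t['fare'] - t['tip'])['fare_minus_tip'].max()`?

sort by tip:
   tip vehicle  fare
6    1   sedan    15
2    3     van    46
5    4   sedan    39
1   10   sedan    18
3   11     van   103
9   13   sedan    60
7   15   sedan    51
0   16     van    64
4   19   sedan    58
8   25   sedan    74
drop duplicate vehicle (keep=first):
   tip vehicle  fare
6    1   sedan    15
2    3     van    46
add column fare_plus_5 = t['fare'] + 5:
   tip vehicle  fare  fare_plus_5
6    1   sedan    15           20
2    3     van    46           51
add column fare_minus_tip = t['fare'] - t['tip']:
   tip vehicle  fare  fare_plus_5  fare_minus_tip
6    1   sedan    15           20              14
2    3     van    46           51              43
Taking the max of column 'fare_minus_tip' gives 43.

43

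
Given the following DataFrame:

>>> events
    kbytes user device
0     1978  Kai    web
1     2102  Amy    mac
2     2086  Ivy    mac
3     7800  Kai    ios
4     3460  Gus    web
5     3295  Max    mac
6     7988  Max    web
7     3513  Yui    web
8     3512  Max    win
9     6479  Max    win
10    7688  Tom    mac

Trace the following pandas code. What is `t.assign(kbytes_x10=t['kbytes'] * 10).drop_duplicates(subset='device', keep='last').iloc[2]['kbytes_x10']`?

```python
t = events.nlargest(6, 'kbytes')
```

take 6 rows with largest kbytes:
    kbytes user device
6     7988  Max    web
3     7800  Kai    ios
10    7688  Tom    mac
9     6479  Max    win
7     3513  Yui    web
8     3512  Max    win
add column kbytes_x10 = t['kbytes'] * 10:
    kbytes user device  kbytes_x10
6     7988  Max    web       79880
3     7800  Kai    ios       78000
10    7688  Tom    mac       76880
9     6479  Max    win       64790
7     3513  Yui    web       35130
8     3512  Max    win       35120
drop duplicate device (keep=last):
    kbytes user device  kbytes_x10
3     7800  Kai    ios       78000
10    7688  Tom    mac       76880
7     3513  Yui    web       35130
8     3512  Max    win       35120

35130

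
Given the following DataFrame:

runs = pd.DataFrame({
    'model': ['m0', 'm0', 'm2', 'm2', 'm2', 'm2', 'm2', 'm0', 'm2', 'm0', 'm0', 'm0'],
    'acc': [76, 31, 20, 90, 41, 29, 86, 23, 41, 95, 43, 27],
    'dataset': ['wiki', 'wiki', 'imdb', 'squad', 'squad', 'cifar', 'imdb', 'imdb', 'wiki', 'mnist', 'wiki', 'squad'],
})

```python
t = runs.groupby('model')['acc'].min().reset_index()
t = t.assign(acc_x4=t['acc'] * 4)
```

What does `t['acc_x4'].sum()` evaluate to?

172

group by model, min of acc:
model
m0    23
m2    20
Name: acc, dtype: int64
reset_index():
  model  acc
0    m0   23
1    m2   20
add column acc_x4 = t['acc'] * 4:
  model  acc  acc_x4
0    m0   23      92
1    m2   20      80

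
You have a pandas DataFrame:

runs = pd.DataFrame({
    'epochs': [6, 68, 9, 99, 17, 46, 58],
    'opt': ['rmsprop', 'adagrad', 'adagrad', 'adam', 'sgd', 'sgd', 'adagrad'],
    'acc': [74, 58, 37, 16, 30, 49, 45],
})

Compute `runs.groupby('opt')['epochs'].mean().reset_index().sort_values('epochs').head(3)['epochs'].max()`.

45.0

group by opt, mean of epochs:
opt
adagrad    45.0
adam       99.0
rmsprop     6.0
sgd        31.5
Name: epochs, dtype: float64
reset_index():
       opt  epochs
0  adagrad    45.0
1     adam    99.0
2  rmsprop     6.0
3      sgd    31.5
sort by epochs:
       opt  epochs
2  rmsprop     6.0
3      sgd    31.5
0  adagrad    45.0
1     adam    99.0
take first 3 rows:
       opt  epochs
2  rmsprop     6.0
3      sgd    31.5
0  adagrad    45.0
So max() = 45.0.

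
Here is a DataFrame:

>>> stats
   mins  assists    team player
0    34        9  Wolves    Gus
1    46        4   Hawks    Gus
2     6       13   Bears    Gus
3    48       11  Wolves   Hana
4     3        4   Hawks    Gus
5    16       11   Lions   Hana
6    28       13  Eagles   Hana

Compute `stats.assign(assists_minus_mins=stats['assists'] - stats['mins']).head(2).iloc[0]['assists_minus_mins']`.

add column assists_minus_mins = stats['assists'] - stats['mins']:
   mins  assists    team player  assists_minus_mins
0    34        9  Wolves    Gus                 -25
1    46        4   Hawks    Gus                 -42
2     6       13   Bears    Gus                   7
3    48       11  Wolves   Hana                 -37
4     3        4   Hawks    Gus                   1
5    16       11   Lions   Hana                  -5
6    28       13  Eagles   Hana                 -15
take first 2 rows:
   mins  assists    team player  assists_minus_mins
0    34        9  Wolves    Gus                 -25
1    46        4   Hawks    Gus                 -42

-25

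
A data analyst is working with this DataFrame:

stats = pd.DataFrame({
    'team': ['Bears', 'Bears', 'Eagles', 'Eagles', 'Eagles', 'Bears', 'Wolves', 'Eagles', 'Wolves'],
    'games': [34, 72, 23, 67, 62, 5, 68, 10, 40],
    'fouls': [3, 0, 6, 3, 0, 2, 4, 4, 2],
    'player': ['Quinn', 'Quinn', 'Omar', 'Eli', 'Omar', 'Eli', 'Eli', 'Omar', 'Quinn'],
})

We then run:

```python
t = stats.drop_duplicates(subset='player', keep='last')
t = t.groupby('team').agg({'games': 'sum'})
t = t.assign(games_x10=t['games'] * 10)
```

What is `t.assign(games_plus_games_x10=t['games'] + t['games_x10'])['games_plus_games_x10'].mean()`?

drop duplicate player (keep=last):
     team  games  fouls player
6  Wolves     68      4    Eli
7  Eagles     10      4   Omar
8  Wolves     40      2  Quinn
group by team, sum of games:
        games
team         
Eagles     10
Wolves    108
add column games_x10 = t['games'] * 10:
        games  games_x10
team                    
Eagles     10        100
Wolves    108       1080
add column games_plus_games_x10 = t['games'] + t['games_x10']:
        games  games_x10  games_plus_games_x10
team                                          
Eagles     10        100                   110
Wolves    108       1080                  1188
Hence 649.0.

649.0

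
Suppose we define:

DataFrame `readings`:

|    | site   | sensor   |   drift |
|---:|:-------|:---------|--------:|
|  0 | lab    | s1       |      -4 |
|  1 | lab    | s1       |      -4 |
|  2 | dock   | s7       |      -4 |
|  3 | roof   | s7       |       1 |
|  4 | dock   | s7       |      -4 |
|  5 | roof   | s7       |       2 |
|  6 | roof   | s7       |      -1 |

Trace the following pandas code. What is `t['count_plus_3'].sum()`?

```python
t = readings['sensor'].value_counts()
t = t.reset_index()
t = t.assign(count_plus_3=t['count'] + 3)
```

13

value_counts of sensor:
sensor
s7    5
s1    2
Name: count, dtype: int64
reset_index():
  sensor  count
0     s7      5
1     s1      2
add column count_plus_3 = t['count'] + 3:
  sensor  count  count_plus_3
0     s7      5             8
1     s1      2             5
Finally, sum of column 'count_plus_3' = 13.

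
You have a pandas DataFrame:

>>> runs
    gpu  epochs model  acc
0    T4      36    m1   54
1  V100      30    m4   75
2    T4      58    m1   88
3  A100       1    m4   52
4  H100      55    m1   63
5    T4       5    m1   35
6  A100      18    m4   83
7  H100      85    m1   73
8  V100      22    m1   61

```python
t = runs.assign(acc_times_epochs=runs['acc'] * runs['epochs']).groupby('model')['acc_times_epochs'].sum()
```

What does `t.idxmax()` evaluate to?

add column acc_times_epochs = runs['acc'] * runs['epochs']:
    gpu  epochs model  acc  acc_times_epochs
0    T4      36    m1   54              1944
1  V100      30    m4   75              2250
2    T4      58    m1   88              5104
3  A100       1    m4   52                52
4  H100      55    m1   63              3465
5    T4       5    m1   35               175
6  A100      18    m4   83              1494
7  H100      85    m1   73              6205
8  V100      22    m1   61              1342
group by model, sum of acc_times_epochs:
model
m1    18235
m4     3796
Name: acc_times_epochs, dtype: int64
The label with the largest value is m1.

m1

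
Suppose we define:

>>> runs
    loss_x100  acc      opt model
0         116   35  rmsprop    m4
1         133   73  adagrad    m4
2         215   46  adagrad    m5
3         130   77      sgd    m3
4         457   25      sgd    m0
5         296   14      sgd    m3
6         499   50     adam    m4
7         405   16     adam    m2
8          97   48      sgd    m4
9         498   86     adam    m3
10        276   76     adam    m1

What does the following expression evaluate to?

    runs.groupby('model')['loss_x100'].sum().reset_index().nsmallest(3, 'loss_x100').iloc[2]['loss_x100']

group by model, sum of loss_x100:
model
m0    457
m1    276
m2    405
m3    924
m4    845
m5    215
Name: loss_x100, dtype: int64
reset_index():
  model  loss_x100
0    m0        457
1    m1        276
2    m2        405
3    m3        924
4    m4        845
5    m5        215
take 3 rows with smallest loss_x100:
  model  loss_x100
5    m5        215
1    m1        276
2    m2        405

405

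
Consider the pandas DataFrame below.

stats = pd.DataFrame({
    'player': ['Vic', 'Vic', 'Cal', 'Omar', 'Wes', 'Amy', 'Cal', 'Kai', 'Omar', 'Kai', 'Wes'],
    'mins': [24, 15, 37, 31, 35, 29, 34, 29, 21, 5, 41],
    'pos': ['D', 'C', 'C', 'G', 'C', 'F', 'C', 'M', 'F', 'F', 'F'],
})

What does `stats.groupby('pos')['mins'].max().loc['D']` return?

24

group by pos, max of mins:
pos
C    37
D    24
F    41
G    31
M    29
Name: mins, dtype: int64
Then the value at index 'D': 24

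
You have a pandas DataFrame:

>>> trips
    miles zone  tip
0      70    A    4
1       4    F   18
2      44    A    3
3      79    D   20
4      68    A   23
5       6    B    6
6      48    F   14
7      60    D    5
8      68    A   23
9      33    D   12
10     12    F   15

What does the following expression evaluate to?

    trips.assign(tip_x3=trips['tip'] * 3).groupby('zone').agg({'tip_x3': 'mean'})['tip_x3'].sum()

add column tip_x3 = trips['tip'] * 3:
    miles zone  tip  tip_x3
0      70    A    4      12
1       4    F   18      54
2      44    A    3       9
3      79    D   20      60
4      68    A   23      69
5       6    B    6      18
6      48    F   14      42
7      60    D    5      15
8      68    A   23      69
9      33    D   12      36
10     12    F   15      45
group by zone, mean of tip_x3:
      tip_x3
zone        
A      39.75
B      18.00
D      37.00
F      47.00

141.75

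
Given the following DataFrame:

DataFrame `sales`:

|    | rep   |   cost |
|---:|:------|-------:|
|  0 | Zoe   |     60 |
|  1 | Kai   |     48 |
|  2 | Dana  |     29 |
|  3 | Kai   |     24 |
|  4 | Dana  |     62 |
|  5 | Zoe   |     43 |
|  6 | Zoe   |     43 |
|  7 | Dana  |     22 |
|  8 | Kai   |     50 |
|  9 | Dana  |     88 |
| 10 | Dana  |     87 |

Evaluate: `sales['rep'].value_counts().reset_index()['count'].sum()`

value_counts of rep:
rep
Dana    5
Zoe     3
Kai     3
Name: count, dtype: int64
reset_index():
    rep  count
0  Dana      5
1   Zoe      3
2   Kai      3

11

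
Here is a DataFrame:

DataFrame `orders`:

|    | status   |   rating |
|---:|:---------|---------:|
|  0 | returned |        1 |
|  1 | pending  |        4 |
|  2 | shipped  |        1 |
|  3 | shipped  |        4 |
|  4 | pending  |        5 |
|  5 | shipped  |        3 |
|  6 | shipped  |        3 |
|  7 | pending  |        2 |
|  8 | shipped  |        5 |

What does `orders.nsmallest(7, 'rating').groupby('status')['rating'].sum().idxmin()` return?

returned

take 7 rows with smallest rating:
     status  rating
0  returned       1
2   shipped       1
7   pending       2
5   shipped       3
6   shipped       3
1   pending       4
3   shipped       4
group by status, sum of rating:
status
pending      6
returned     1
shipped     11
Name: rating, dtype: int64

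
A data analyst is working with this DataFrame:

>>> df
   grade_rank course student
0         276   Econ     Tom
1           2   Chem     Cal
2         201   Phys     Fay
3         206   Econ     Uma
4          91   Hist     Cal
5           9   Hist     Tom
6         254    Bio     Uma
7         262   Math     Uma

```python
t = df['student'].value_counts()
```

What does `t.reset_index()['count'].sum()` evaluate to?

8

value_counts of student:
student
Uma    3
Tom    2
Cal    2
Fay    1
Name: count, dtype: int64
reset_index():
  student  count
0     Uma      3
1     Tom      2
2     Cal      2
3     Fay      1
sum of column 'count' → 8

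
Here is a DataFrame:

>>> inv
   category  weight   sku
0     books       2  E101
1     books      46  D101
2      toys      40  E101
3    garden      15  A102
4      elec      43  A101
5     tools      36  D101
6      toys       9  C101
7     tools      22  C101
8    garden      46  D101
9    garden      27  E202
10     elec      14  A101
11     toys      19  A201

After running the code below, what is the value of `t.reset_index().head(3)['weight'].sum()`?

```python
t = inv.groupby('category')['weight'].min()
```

31

group by category, min of weight:
category
books      2
elec      14
garden    15
tools     22
toys       9
Name: weight, dtype: int64
reset_index():
  category  weight
0    books       2
1     elec      14
2   garden      15
3    tools      22
4     toys       9
take first 3 rows:
  category  weight
0    books       2
1     elec      14
2   garden      15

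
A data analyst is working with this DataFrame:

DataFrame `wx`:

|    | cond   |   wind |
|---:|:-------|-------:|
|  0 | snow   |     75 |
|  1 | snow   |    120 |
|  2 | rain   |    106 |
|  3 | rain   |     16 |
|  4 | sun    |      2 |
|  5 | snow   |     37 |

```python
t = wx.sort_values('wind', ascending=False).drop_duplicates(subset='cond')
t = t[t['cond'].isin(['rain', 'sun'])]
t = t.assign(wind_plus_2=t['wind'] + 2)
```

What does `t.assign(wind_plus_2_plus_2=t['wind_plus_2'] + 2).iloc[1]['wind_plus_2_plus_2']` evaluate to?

6

sort by wind descending:
   cond  wind
1  snow   120
2  rain   106
0  snow    75
5  snow    37
3  rain    16
4   sun     2
drop duplicate cond (keep=first):
   cond  wind
1  snow   120
2  rain   106
4   sun     2
filter rows where cond in ['rain', 'sun']:
   cond  wind
2  rain   106
4   sun     2
add column wind_plus_2 = t['wind'] + 2:
   cond  wind  wind_plus_2
2  rain   106          108
4   sun     2            4
add column wind_plus_2_plus_2 = t['wind_plus_2'] + 2:
   cond  wind  wind_plus_2  wind_plus_2_plus_2
2  rain   106          108                 110
4   sun     2            4                   6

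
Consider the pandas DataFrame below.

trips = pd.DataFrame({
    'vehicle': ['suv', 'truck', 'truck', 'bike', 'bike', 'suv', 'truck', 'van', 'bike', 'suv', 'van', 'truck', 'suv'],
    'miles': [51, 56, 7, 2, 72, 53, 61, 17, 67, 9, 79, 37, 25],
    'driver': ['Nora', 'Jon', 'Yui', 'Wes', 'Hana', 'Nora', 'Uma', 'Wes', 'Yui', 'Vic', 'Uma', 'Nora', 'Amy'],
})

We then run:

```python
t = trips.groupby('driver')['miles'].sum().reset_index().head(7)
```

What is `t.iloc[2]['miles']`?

group by driver, sum of miles:
driver
Amy      25
Hana     72
Jon      56
Nora    141
Uma     140
Vic       9
Wes      19
Yui      74
Name: miles, dtype: int64
reset_index():
  driver  miles
0    Amy     25
1   Hana     72
2    Jon     56
3   Nora    141
4    Uma    140
5    Vic      9
6    Wes     19
7    Yui     74
take first 7 rows:
  driver  miles
0    Amy     25
1   Hana     72
2    Jon     56
3   Nora    141
4    Uma    140
5    Vic      9
6    Wes     19
Hence 56.

56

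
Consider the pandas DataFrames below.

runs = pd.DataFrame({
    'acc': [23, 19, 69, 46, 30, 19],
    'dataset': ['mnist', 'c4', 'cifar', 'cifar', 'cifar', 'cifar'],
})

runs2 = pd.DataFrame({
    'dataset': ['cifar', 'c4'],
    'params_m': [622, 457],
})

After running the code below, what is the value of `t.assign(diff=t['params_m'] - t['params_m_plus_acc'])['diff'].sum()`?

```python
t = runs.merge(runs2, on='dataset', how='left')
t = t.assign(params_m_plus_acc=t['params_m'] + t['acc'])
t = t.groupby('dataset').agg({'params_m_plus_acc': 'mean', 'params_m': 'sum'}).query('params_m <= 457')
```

-19.0

merge on 'dataset' (how='left') → 6 rows:
   acc dataset  params_m
0   23   mnist       NaN
1   19      c4     457.0
2   69   cifar     622.0
3   46   cifar     622.0
4   30   cifar     622.0
5   19   cifar     622.0
add column params_m_plus_acc = t['params_m'] + t['acc']:
   acc dataset  params_m  params_m_plus_acc
0   23   mnist       NaN                NaN
1   19      c4     457.0              476.0
2   69   cifar     622.0              691.0
3   46   cifar     622.0              668.0
4   30   cifar     622.0              652.0
5   19   cifar     622.0              641.0
group by dataset: mean(params_m_plus_acc), sum(params_m):
         params_m_plus_acc  params_m
dataset                             
c4                   476.0     457.0
cifar                663.0    2488.0
mnist                  NaN       0.0
filter rows where params_m <= 457:
         params_m_plus_acc  params_m
dataset                             
c4                   476.0     457.0
mnist                  NaN       0.0
add column diff = t['params_m'] - t['params_m_plus_acc']:
         params_m_plus_acc  params_m  diff
dataset                                   
c4                   476.0     457.0 -19.0
mnist                  NaN       0.0   NaN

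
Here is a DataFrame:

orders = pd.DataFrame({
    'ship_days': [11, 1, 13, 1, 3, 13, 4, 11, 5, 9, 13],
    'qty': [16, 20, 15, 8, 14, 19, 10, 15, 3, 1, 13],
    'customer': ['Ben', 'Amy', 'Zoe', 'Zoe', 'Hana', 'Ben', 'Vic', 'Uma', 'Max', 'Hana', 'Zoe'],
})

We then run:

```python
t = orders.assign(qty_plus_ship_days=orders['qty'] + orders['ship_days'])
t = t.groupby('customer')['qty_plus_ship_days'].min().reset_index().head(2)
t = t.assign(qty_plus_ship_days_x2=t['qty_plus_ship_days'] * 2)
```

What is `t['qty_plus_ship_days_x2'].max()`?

54

add column qty_plus_ship_days = orders['qty'] + orders['ship_days']:
    ship_days  qty customer  qty_plus_ship_days
0          11   16      Ben                  27
1           1   20      Amy                  21
2          13   15      Zoe                  28
3           1    8      Zoe                   9
4           3   14     Hana                  17
5          13   19      Ben                  32
6           4   10      Vic                  14
7          11   15      Uma                  26
8           5    3      Max                   8
9           9    1     Hana                  10
10         13   13      Zoe                  26
group by customer, min of qty_plus_ship_days:
customer
Amy     21
Ben     27
Hana    10
Max      8
Uma     26
Vic     14
Zoe      9
Name: qty_plus_ship_days, dtype: int64
reset_index():
  customer  qty_plus_ship_days
0      Amy                  21
1      Ben                  27
2     Hana                  10
3      Max                   8
4      Uma                  26
5      Vic                  14
6      Zoe                   9
take first 2 rows:
  customer  qty_plus_ship_days
0      Amy                  21
1      Ben                  27
add column qty_plus_ship_days_x2 = t['qty_plus_ship_days'] * 2:
  customer  qty_plus_ship_days  qty_plus_ship_days_x2
0      Amy                  21                     42
1      Ben                  27                     54
max of column 'qty_plus_ship_days_x2' → 54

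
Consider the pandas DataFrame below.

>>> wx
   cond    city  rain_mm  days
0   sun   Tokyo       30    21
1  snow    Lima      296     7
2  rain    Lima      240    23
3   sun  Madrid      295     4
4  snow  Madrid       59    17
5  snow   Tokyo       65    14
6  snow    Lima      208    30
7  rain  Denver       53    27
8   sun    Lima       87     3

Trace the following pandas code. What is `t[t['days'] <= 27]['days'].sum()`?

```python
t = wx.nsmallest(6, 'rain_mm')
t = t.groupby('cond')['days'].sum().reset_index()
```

51

take 6 rows with smallest rain_mm:
   cond    city  rain_mm  days
0   sun   Tokyo       30    21
7  rain  Denver       53    27
4  snow  Madrid       59    17
5  snow   Tokyo       65    14
8   sun    Lima       87     3
6  snow    Lima      208    30
group by cond, sum of days:
cond
rain    27
snow    61
sun     24
Name: days, dtype: int64
reset_index():
   cond  days
0  rain    27
1  snow    61
2   sun    24
filter rows where days <= 27:
   cond  days
0  rain    27
2   sun    24
So sum() = 51.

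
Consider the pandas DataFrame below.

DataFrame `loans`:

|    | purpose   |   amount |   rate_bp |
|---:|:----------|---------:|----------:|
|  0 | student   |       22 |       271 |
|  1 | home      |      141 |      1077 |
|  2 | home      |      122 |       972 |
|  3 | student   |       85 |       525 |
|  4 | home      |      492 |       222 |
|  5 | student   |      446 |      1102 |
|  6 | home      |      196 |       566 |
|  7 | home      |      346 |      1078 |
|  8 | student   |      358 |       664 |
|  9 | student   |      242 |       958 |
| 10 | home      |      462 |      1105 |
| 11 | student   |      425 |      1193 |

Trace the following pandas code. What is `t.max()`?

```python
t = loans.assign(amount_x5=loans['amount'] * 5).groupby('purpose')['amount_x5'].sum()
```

add column amount_x5 = loans['amount'] * 5:
    purpose  amount  rate_bp  amount_x5
0   student      22      271        110
1      home     141     1077        705
2      home     122      972        610
3   student      85      525        425
4      home     492      222       2460
5   student     446     1102       2230
6      home     196      566        980
7      home     346     1078       1730
8   student     358      664       1790
9   student     242      958       1210
10     home     462     1105       2310
11  student     425     1193       2125
group by purpose, sum of amount_x5:
purpose
home       8795
student    7890
Name: amount_x5, dtype: int64
Hence 8795.

8795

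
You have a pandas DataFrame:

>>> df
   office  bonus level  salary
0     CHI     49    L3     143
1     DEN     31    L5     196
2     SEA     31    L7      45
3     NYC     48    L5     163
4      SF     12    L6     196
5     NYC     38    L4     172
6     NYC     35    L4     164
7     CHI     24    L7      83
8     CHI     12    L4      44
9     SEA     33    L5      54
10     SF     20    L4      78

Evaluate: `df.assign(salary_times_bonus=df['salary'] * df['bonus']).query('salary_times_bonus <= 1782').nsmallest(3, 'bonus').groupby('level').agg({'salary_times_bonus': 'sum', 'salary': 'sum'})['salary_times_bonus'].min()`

add column salary_times_bonus = df['salary'] * df['bonus']:
   office  bonus level  salary  salary_times_bonus
0     CHI     49    L3     143                7007
1     DEN     31    L5     196                6076
2     SEA     31    L7      45                1395
3     NYC     48    L5     163                7824
4      SF     12    L6     196                2352
5     NYC     38    L4     172                6536
6     NYC     35    L4     164                5740
7     CHI     24    L7      83                1992
8     CHI     12    L4      44                 528
9     SEA     33    L5      54                1782
10     SF     20    L4      78                1560
filter rows where salary_times_bonus <= 1782:
   office  bonus level  salary  salary_times_bonus
2     SEA     31    L7      45                1395
8     CHI     12    L4      44                 528
9     SEA     33    L5      54                1782
10     SF     20    L4      78                1560
take 3 rows with smallest bonus:
   office  bonus level  salary  salary_times_bonus
8     CHI     12    L4      44                 528
10     SF     20    L4      78                1560
2     SEA     31    L7      45                1395
group by level: sum(salary_times_bonus), sum(salary):
       salary_times_bonus  salary
level                            
L4                   2088     122
L7                   1395      45
min of column 'salary_times_bonus' → 1395

1395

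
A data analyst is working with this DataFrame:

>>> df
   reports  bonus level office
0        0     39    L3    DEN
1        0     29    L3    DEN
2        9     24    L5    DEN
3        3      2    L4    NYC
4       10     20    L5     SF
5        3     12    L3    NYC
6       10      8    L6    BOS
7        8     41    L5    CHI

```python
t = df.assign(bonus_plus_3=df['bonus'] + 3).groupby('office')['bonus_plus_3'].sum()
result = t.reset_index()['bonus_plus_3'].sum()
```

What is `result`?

add column bonus_plus_3 = df['bonus'] + 3:
   reports  bonus level office  bonus_plus_3
0        0     39    L3    DEN            42
1        0     29    L3    DEN            32
2        9     24    L5    DEN            27
3        3      2    L4    NYC             5
4       10     20    L5     SF            23
5        3     12    L3    NYC            15
6       10      8    L6    BOS            11
7        8     41    L5    CHI            44
group by office, sum of bonus_plus_3:
office
BOS     11
CHI     44
DEN    101
NYC     20
SF      23
Name: bonus_plus_3, dtype: int64
reset_index():
  office  bonus_plus_3
0    BOS            11
1    CHI            44
2    DEN           101
3    NYC            20
4     SF            23
Finally, sum of column 'bonus_plus_3' = 199.

199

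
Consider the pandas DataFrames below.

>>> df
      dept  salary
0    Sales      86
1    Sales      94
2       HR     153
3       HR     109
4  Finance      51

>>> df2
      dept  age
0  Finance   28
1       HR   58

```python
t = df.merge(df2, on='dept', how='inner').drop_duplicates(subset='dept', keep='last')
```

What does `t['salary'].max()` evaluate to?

109

merge on 'dept' (how='inner') → 3 rows:
      dept  salary  age
0       HR     153   58
1       HR     109   58
2  Finance      51   28
drop duplicate dept (keep=last):
      dept  salary  age
1       HR     109   58
2  Finance      51   28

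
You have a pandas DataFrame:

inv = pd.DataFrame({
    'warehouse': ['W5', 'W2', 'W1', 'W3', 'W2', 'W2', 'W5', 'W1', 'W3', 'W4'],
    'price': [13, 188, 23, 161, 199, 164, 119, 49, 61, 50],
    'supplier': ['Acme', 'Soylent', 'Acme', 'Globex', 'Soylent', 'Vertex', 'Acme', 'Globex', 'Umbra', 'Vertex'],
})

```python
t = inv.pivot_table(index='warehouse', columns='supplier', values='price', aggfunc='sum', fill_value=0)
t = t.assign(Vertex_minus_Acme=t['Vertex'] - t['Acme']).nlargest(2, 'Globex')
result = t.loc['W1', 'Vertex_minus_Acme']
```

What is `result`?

-23

pivot: rows=warehouse, cols=supplier, sum(price):
supplier   Acme  Globex  Soylent  Umbra  Vertex
warehouse                                      
W1           23      49        0      0       0
W2            0       0      387      0     164
W3            0     161        0     61       0
W4            0       0        0      0      50
W5          132       0        0      0       0
add column Vertex_minus_Acme = t['Vertex'] - t['Acme']:
supplier   Acme  Globex  Soylent  Umbra  Vertex  Vertex_minus_Acme
warehouse                                                         
W1           23      49        0      0       0                -23
W2            0       0      387      0     164                164
W3            0     161        0     61       0                  0
W4            0       0        0      0      50                 50
W5          132       0        0      0       0               -132
take 2 rows with largest Globex:
supplier   Acme  Globex  Soylent  Umbra  Vertex  Vertex_minus_Acme
warehouse                                                         
W3            0     161        0     61       0                  0
W1           23      49        0      0       0                -23
Reading off the value at row 'W1', column 'Vertex_minus_Acme', we get -23.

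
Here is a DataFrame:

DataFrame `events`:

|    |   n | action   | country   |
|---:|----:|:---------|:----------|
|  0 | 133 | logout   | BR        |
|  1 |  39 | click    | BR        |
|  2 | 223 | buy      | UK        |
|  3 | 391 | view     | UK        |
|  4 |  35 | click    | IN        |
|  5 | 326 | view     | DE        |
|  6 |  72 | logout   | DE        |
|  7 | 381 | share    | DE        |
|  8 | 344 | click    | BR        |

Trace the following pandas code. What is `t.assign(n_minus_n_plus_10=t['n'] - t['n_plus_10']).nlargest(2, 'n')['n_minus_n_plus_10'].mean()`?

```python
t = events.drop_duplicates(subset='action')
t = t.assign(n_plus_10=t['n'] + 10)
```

drop duplicate action (keep=first):
     n  action country
0  133  logout      BR
1   39   click      BR
2  223     buy      UK
3  391    view      UK
7  381   share      DE
add column n_plus_10 = t['n'] + 10:
     n  action country  n_plus_10
0  133  logout      BR        143
1   39   click      BR         49
2  223     buy      UK        233
3  391    view      UK        401
7  381   share      DE        391
add column n_minus_n_plus_10 = t['n'] - t['n_plus_10']:
     n  action country  n_plus_10  n_minus_n_plus_10
0  133  logout      BR        143                -10
1   39   click      BR         49                -10
2  223     buy      UK        233                -10
3  391    view      UK        401                -10
7  381   share      DE        391                -10
take 2 rows with largest n:
     n action country  n_plus_10  n_minus_n_plus_10
3  391   view      UK        401                -10
7  381  share      DE        391                -10
Hence -10.0.

-10.0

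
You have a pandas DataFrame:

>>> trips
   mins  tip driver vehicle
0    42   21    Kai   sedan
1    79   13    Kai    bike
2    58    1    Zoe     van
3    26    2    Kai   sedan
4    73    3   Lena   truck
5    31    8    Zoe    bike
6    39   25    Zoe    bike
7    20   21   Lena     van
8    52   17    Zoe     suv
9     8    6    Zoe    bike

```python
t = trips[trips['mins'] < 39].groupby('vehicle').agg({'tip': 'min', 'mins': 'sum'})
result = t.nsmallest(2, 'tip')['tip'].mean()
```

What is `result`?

4.0

filter rows where mins < 39:
   mins  tip driver vehicle
3    26    2    Kai   sedan
5    31    8    Zoe    bike
7    20   21   Lena     van
9     8    6    Zoe    bike
group by vehicle: min(tip), sum(mins):
         tip  mins
vehicle           
bike       6    39
sedan      2    26
van       21    20
take 2 rows with smallest tip:
         tip  mins
vehicle           
sedan      2    26
bike       6    39
mean of column 'tip' → 4.0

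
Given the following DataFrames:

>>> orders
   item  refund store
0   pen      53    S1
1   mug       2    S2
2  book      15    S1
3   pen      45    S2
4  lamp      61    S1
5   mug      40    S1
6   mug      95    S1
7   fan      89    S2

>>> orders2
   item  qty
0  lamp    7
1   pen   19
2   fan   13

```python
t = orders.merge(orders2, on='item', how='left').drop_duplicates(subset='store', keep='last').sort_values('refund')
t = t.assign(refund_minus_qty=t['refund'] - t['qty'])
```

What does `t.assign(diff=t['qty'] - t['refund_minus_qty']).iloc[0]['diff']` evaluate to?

merge on 'item' (how='left') → 8 rows:
   item  refund store   qty
0   pen      53    S1  19.0
1   mug       2    S2   NaN
2  book      15    S1   NaN
3   pen      45    S2  19.0
4  lamp      61    S1   7.0
5   mug      40    S1   NaN
6   mug      95    S1   NaN
7   fan      89    S2  13.0
drop duplicate store (keep=last):
  item  refund store   qty
6  mug      95    S1   NaN
7  fan      89    S2  13.0
sort by refund:
  item  refund store   qty
7  fan      89    S2  13.0
6  mug      95    S1   NaN
add column refund_minus_qty = t['refund'] - t['qty']:
  item  refund store   qty  refund_minus_qty
7  fan      89    S2  13.0              76.0
6  mug      95    S1   NaN               NaN
add column diff = t['qty'] - t['refund_minus_qty']:
  item  refund store   qty  refund_minus_qty  diff
7  fan      89    S2  13.0              76.0 -63.0
6  mug      95    S1   NaN               NaN   NaN
Then the value at position 0, column 'diff': -63.0

-63.0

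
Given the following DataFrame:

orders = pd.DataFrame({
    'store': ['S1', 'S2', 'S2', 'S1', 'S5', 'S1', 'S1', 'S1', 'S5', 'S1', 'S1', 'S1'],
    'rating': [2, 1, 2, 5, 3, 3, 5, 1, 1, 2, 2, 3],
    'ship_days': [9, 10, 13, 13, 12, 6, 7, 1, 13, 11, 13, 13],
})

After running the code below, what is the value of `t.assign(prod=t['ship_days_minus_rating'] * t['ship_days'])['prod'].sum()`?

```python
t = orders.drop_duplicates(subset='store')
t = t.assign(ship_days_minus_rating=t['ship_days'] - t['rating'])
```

drop duplicate store (keep=first):
  store  rating  ship_days
0    S1       2          9
1    S2       1         10
4    S5       3         12
add column ship_days_minus_rating = t['ship_days'] - t['rating']:
  store  rating  ship_days  ship_days_minus_rating
0    S1       2          9                       7
1    S2       1         10                       9
4    S5       3         12                       9
add column prod = t['ship_days_minus_rating'] * t['ship_days']:
  store  rating  ship_days  ship_days_minus_rating  prod
0    S1       2          9                       7    63
1    S2       1         10                       9    90
4    S5       3         12                       9   108
Reading off the sum of column 'prod', we get 261.

261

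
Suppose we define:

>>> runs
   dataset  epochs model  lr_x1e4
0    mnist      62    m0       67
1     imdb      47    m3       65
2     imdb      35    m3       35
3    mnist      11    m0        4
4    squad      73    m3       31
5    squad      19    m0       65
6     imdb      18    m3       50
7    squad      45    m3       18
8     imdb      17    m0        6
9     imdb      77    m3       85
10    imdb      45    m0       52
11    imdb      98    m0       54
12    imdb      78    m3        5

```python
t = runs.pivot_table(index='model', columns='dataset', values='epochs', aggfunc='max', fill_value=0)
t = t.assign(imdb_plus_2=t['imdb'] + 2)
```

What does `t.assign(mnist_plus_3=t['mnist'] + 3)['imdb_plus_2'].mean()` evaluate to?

90.0

pivot: rows=model, cols=dataset, max(epochs):
dataset  imdb  mnist  squad
model                      
m0         98     62     19
m3         78      0     73
add column imdb_plus_2 = t['imdb'] + 2:
dataset  imdb  mnist  squad  imdb_plus_2
model                                   
m0         98     62     19          100
m3         78      0     73           80
add column mnist_plus_3 = t['mnist'] + 3:
dataset  imdb  mnist  squad  imdb_plus_2  mnist_plus_3
model                                                 
m0         98     62     19          100            65
m3         78      0     73           80             3
The mean of column 'imdb_plus_2' is 90.0.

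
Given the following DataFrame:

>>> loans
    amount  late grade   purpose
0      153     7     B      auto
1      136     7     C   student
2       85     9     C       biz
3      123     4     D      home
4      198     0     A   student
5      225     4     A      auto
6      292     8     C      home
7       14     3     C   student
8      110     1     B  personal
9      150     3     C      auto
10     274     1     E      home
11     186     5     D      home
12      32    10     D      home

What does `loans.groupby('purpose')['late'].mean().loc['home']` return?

5.6

group by purpose, mean of late:
purpose
auto        4.666667
biz         9.000000
home        5.600000
personal    1.000000
student     3.333333
Name: late, dtype: float64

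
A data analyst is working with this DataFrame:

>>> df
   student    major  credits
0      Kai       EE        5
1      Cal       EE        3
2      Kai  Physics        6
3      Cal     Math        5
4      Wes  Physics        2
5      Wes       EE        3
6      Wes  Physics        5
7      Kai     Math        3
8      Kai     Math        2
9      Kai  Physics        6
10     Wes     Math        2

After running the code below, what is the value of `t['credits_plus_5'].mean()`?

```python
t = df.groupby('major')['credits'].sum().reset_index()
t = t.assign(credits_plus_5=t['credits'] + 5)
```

19.0

group by major, sum of credits:
major
EE         11
Math       12
Physics    19
Name: credits, dtype: int64
reset_index():
     major  credits
0       EE       11
1     Math       12
2  Physics       19
add column credits_plus_5 = t['credits'] + 5:
     major  credits  credits_plus_5
0       EE       11              16
1     Math       12              17
2  Physics       19              24
Finally, mean of column 'credits_plus_5' = 19.0.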